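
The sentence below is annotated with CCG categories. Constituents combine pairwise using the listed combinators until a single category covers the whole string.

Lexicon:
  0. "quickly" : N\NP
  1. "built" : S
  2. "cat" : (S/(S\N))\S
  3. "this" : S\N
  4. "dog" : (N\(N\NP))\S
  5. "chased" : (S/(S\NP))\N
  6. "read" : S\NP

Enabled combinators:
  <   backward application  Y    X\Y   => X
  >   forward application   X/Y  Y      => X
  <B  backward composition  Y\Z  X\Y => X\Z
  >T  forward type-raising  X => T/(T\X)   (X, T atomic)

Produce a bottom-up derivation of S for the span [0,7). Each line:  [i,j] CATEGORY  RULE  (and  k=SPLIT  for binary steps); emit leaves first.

[0,1] N\NP  lex  "quickly"
[1,2] S  lex  "built"
[2,3] (S/(S\N))\S  lex  "cat"
[1,3] S/(S\N)  <  k=2
[3,4] S\N  lex  "this"
[1,4] S  >  k=3
[4,5] (N\(N\NP))\S  lex  "dog"
[1,5] N\(N\NP)  <  k=4
[0,5] N  <  k=1
[5,6] (S/(S\NP))\N  lex  "chased"
[0,6] S/(S\NP)  <  k=5
[6,7] S\NP  lex  "read"
[0,7] S  >  k=6

[0,7] S   >
  [0,6] S/(S\NP)   <
    [0,5] N   <
      [0,1] "quickly" : N\NP
      [1,5] N\(N\NP)   <
        [1,4] S   >
          [1,3] S/(S\N)   <
            [1,2] "built" : S
            [2,3] "cat" : (S/(S\N))\S
          [3,4] "this" : S\N
        [4,5] "dog" : (N\(N\NP))\S
    [5,6] "chased" : (S/(S\NP))\N
  [6,7] "read" : S\NP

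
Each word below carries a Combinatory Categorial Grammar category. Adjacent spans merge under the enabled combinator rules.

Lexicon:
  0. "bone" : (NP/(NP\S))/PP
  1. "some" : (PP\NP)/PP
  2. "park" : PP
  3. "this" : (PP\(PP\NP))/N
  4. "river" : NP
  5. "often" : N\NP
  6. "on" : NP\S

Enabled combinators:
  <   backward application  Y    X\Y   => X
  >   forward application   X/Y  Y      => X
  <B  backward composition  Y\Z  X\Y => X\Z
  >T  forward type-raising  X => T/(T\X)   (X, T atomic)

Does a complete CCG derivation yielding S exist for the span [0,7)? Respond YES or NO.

(NP/(NP\S))/PP (PP\NP)/PP PP (PP\(PP\NP))/N NP N\NP NP\S
CKY chart[0,7] = {N/(N\NP), NP, NP/(NP\NP), PP/(PP\NP), S/(S\NP)}; S ∉ chart

NO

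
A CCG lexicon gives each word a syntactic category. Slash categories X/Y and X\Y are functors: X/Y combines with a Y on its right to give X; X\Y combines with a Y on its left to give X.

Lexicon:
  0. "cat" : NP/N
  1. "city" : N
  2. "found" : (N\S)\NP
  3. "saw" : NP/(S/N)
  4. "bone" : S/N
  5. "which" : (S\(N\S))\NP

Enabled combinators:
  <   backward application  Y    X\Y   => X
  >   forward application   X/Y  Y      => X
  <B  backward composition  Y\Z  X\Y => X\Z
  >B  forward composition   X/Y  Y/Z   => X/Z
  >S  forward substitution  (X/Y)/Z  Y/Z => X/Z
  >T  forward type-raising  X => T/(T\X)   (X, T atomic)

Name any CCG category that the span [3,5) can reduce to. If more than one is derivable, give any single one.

[0,6] S   <
  [0,2] NP   >
    [0,1] "cat" : NP/N
    [1,2] "city" : N
  [2,6] S\NP   <B
    [2,3] "found" : (N\S)\NP
    [3,6] S\(N\S)   <
      [3,5] NP   >
        [3,4] "saw" : NP/(S/N)
        [4,5] "bone" : S/N
      [5,6] "which" : (S\(N\S))\NP

NP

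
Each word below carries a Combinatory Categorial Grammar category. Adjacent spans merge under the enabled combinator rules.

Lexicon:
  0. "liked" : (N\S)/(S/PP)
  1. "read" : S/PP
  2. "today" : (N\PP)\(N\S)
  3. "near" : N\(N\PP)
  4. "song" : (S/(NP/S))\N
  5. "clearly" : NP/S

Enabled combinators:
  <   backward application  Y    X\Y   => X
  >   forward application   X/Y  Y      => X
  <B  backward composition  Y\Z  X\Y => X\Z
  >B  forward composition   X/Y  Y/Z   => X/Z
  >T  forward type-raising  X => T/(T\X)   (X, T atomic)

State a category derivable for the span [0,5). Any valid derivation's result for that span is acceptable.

S/(NP/S)

[0,6] S   >
  [0,5] S/(NP/S)   <
    [0,4] N   <
      [0,3] N\PP   <
        [0,2] N\S   >
          [0,1] "liked" : (N\S)/(S/PP)
          [1,2] "read" : S/PP
        [2,3] "today" : (N\PP)\(N\S)
      [3,4] "near" : N\(N\PP)
    [4,5] "song" : (S/(NP/S))\N
  [5,6] "clearly" : NP/S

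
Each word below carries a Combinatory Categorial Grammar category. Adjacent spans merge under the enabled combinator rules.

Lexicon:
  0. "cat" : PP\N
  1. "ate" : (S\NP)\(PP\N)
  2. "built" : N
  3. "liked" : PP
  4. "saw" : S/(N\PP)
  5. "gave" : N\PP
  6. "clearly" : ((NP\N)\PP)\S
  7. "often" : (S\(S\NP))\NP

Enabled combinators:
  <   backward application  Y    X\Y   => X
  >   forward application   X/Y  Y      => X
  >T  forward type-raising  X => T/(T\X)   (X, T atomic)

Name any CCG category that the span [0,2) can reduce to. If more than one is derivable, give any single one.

S\NP

[0,8] S   <
  [0,2] S\NP   <
    [0,1] "cat" : PP\N
    [1,2] "ate" : (S\NP)\(PP\N)
  [2,8] S\(S\NP)   <
    [2,7] NP   <
      [2,3] "built" : N
      [3,7] NP\N   <
        [3,4] "liked" : PP
        [4,7] (NP\N)\PP   <
          [4,6] S   >
            [4,5] "saw" : S/(N\PP)
            [5,6] "gave" : N\PP
          [6,7] "clearly" : ((NP\N)\PP)\S
    [7,8] "often" : (S\(S\NP))\NP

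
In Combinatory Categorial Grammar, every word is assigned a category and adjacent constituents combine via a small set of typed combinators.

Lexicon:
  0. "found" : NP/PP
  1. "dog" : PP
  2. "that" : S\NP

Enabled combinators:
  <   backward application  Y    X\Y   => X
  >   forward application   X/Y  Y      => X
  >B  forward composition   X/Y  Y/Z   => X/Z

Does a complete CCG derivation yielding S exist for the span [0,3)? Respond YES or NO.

[0,3] S   <
  [0,2] NP   >
    [0,1] "found" : NP/PP
    [1,2] "dog" : PP
  [2,3] "that" : S\NP

YES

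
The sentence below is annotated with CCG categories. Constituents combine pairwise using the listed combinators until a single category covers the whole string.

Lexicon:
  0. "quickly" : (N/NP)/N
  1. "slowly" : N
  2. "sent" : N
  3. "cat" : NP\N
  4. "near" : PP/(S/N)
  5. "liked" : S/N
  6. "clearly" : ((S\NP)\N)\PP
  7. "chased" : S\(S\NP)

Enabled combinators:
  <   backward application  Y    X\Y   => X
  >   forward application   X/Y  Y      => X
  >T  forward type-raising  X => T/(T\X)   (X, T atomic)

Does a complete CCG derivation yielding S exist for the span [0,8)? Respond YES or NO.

[0,8] S   <
  [0,7] S\NP   <
    [0,4] N   >
      [0,2] N/NP   >
        [0,1] "quickly" : (N/NP)/N
        [1,2] "slowly" : N
      [2,4] NP   >
        [2,3] NP/(NP\N)   >T
          [2,3] "sent" : N
        [3,4] "cat" : NP\N
    [4,7] (S\NP)\N   <
      [4,6] PP   >
        [4,5] "near" : PP/(S/N)
        [5,6] "liked" : S/N
      [6,7] "clearly" : ((S\NP)\N)\PP
  [7,8] "chased" : S\(S\NP)

YES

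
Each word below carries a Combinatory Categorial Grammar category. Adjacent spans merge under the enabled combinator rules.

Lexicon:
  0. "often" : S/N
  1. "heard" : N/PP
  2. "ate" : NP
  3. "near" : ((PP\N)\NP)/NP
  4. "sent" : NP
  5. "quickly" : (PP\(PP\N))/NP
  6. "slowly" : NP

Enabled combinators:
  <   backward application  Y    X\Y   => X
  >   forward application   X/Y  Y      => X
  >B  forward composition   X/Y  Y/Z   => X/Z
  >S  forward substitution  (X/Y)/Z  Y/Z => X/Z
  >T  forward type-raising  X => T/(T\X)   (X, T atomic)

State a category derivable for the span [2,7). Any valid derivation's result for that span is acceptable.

PP

[0,7] S   >
  [0,1] "often" : S/N
  [1,7] N   >
    [1,2] "heard" : N/PP
    [2,7] PP   <
      [2,5] PP\N   <
        [2,3] "ate" : NP
        [3,5] (PP\N)\NP   >
          [3,4] "near" : ((PP\N)\NP)/NP
          [4,5] "sent" : NP
      [5,7] PP\(PP\N)   >
        [5,6] "quickly" : (PP\(PP\N))/NP
        [6,7] "slowly" : NP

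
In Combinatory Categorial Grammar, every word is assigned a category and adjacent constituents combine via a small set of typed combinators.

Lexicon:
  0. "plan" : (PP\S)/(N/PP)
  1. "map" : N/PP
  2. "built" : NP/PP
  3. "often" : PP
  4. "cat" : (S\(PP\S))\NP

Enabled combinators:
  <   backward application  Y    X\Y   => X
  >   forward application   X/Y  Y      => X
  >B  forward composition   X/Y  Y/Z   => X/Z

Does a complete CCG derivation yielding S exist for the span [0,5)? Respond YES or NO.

YES

[0,5] S   <
  [0,2] PP\S   >
    [0,1] "plan" : (PP\S)/(N/PP)
    [1,2] "map" : N/PP
  [2,5] S\(PP\S)   <
    [2,4] NP   >
      [2,3] "built" : NP/PP
      [3,4] "often" : PP
    [4,5] "cat" : (S\(PP\S))\NP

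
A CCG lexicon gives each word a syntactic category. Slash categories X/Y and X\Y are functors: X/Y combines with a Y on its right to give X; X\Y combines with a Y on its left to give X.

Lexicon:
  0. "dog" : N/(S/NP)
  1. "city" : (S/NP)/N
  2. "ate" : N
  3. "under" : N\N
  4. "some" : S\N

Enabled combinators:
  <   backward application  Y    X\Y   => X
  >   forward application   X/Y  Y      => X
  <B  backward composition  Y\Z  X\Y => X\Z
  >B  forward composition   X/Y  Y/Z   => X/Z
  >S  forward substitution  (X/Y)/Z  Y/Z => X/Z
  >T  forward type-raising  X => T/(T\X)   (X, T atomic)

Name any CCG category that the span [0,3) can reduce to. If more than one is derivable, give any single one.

[0,5] S   <
  [0,3] N   >
    [0,1] "dog" : N/(S/NP)
    [1,3] S/NP   >
      [1,2] "city" : (S/NP)/N
      [2,3] "ate" : N
  [3,5] S\N   <B
    [3,4] "under" : N\N
    [4,5] "some" : S\N

N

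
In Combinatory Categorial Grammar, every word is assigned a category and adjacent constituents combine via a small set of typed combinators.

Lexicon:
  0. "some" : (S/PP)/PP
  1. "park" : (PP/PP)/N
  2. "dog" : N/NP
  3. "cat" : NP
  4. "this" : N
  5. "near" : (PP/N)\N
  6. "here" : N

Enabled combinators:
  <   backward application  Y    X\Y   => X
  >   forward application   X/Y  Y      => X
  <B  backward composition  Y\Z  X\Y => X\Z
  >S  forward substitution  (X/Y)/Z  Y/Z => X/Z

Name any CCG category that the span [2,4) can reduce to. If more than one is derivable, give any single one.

[0,7] S   >
  [0,4] S/PP   >S
    [0,1] "some" : (S/PP)/PP
    [1,4] PP/PP   >
      [1,2] "park" : (PP/PP)/N
      [2,4] N   >
        [2,3] "dog" : N/NP
        [3,4] "cat" : NP
  [4,7] PP   >
    [4,6] PP/N   <
      [4,5] "this" : N
      [5,6] "near" : (PP/N)\N
    [6,7] "here" : N

N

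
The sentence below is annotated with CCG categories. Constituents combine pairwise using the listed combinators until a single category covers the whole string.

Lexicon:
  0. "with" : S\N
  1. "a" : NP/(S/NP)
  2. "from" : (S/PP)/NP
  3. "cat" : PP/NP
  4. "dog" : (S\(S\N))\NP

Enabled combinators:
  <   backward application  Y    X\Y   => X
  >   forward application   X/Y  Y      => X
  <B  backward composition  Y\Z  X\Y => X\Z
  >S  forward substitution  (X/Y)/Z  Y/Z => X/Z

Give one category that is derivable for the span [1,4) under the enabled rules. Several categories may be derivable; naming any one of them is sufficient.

[0,5] S   <
  [0,1] "with" : S\N
  [1,5] S\(S\N)   <
    [1,4] NP   >
      [1,2] "a" : NP/(S/NP)
      [2,4] S/NP   >S
        [2,3] "from" : (S/PP)/NP
        [3,4] "cat" : PP/NP
    [4,5] "dog" : (S\(S\N))\NP

NP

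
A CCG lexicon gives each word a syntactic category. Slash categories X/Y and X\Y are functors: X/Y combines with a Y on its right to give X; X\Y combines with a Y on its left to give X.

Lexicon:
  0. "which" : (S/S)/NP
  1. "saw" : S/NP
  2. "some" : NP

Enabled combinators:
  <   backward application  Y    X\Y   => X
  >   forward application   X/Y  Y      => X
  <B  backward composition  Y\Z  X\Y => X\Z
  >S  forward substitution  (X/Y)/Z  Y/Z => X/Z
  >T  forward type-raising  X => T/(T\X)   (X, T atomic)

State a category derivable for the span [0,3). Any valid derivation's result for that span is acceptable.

[0,3] S   >
  [0,2] S/NP   >S
    [0,1] "which" : (S/S)/NP
    [1,2] "saw" : S/NP
  [2,3] "some" : NP

S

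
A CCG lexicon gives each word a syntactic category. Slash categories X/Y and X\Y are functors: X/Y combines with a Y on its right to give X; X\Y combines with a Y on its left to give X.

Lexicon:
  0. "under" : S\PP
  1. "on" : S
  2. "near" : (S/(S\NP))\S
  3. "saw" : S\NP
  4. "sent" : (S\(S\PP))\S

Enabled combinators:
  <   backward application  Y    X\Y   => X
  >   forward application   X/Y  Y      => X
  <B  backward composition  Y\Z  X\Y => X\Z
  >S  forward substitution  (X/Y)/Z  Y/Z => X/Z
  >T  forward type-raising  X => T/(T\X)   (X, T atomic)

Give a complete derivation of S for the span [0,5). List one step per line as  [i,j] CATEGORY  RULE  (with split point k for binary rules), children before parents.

[0,1] S\PP  lex  "under"
[1,2] S  lex  "on"
[2,3] (S/(S\NP))\S  lex  "near"
[1,3] S/(S\NP)  <  k=2
[3,4] S\NP  lex  "saw"
[1,4] S  >  k=3
[4,5] (S\(S\PP))\S  lex  "sent"
[1,5] S\(S\PP)  <  k=4
[0,5] S  <  k=1

[0,5] S   <
  [0,1] "under" : S\PP
  [1,5] S\(S\PP)   <
    [1,4] S   >
      [1,3] S/(S\NP)   <
        [1,2] "on" : S
        [2,3] "near" : (S/(S\NP))\S
      [3,4] "saw" : S\NP
    [4,5] "sent" : (S\(S\PP))\S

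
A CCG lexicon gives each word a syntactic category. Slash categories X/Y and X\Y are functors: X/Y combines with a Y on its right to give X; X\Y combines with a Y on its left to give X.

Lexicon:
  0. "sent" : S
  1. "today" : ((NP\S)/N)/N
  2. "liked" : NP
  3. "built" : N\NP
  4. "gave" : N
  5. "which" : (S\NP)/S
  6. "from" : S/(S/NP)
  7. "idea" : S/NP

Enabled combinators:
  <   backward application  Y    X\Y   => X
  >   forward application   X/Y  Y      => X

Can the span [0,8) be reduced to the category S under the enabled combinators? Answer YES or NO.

[0,8] S   <
  [0,5] NP   <
    [0,1] "sent" : S
    [1,5] NP\S   >
      [1,4] (NP\S)/N   >
        [1,2] "today" : ((NP\S)/N)/N
        [2,4] N   <
          [2,3] "liked" : NP
          [3,4] "built" : N\NP
      [4,5] "gave" : N
  [5,8] S\NP   >
    [5,6] "which" : (S\NP)/S
    [6,8] S   >
      [6,7] "from" : S/(S/NP)
      [7,8] "idea" : S/NP

YES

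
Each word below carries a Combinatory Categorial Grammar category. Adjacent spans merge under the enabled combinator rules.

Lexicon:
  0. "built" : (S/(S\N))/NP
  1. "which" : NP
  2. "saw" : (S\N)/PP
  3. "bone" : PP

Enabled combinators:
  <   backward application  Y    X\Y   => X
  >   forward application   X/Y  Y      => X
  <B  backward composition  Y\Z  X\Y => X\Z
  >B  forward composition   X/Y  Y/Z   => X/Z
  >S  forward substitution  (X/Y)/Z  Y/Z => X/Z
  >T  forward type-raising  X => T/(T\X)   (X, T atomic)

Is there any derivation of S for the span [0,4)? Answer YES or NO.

YES

[0,4] S   >
  [0,2] S/(S\N)   >
    [0,1] "built" : (S/(S\N))/NP
    [1,2] "which" : NP
  [2,4] S\N   >
    [2,3] "saw" : (S\N)/PP
    [3,4] "bone" : PP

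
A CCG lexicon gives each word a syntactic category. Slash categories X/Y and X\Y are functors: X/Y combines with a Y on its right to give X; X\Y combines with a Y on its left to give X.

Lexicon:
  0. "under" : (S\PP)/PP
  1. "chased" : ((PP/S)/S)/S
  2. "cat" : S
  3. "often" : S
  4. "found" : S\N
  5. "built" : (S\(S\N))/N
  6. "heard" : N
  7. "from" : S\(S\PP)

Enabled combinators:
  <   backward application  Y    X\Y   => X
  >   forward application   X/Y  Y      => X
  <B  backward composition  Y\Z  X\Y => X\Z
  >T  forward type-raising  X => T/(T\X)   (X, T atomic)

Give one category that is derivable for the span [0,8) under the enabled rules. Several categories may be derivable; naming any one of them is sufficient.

[0,8] S   <
  [0,7] S\PP   >
    [0,1] "under" : (S\PP)/PP
    [1,7] PP   >
      [1,4] PP/S   >
        [1,3] (PP/S)/S   >
          [1,2] "chased" : ((PP/S)/S)/S
          [2,3] "cat" : S
        [3,4] "often" : S
      [4,7] S   <
        [4,5] "found" : S\N
        [5,7] S\(S\N)   >
          [5,6] "built" : (S\(S\N))/N
          [6,7] "heard" : N
  [7,8] "from" : S\(S\PP)

S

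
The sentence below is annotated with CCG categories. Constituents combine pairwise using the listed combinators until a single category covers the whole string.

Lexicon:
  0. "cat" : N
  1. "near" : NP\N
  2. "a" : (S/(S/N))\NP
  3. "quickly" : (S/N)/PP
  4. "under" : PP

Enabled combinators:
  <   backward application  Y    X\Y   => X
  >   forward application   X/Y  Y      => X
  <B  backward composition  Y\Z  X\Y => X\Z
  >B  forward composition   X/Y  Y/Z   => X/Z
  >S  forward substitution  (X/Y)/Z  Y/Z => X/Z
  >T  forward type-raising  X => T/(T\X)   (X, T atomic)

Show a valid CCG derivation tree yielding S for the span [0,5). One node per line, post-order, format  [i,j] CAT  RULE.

[0,1] N  lex  "cat"
[1,2] NP\N  lex  "near"
[0,2] NP  <  k=1
[2,3] (S/(S/N))\NP  lex  "a"
[0,3] S/(S/N)  <  k=2
[3,4] (S/N)/PP  lex  "quickly"
[0,4] S/PP  >B  k=3
[4,5] PP  lex  "under"
[0,5] S  >  k=4

[0,5] S   >
  [0,4] S/PP   >B
    [0,3] S/(S/N)   <
      [0,2] NP   <
        [0,1] "cat" : N
        [1,2] "near" : NP\N
      [2,3] "a" : (S/(S/N))\NP
    [3,4] "quickly" : (S/N)/PP
  [4,5] "under" : PP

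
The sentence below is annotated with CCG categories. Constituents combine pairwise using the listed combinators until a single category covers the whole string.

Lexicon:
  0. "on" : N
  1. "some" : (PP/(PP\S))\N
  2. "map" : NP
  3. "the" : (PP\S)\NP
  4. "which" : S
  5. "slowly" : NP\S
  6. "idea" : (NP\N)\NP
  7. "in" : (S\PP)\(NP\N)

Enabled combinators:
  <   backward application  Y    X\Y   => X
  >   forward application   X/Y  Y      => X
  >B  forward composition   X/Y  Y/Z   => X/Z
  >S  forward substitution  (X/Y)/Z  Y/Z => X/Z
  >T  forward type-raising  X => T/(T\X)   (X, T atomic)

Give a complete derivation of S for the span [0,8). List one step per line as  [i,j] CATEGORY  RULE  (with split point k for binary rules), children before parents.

[0,8] S   <
  [0,4] PP   >
    [0,2] PP/(PP\S)   <
      [0,1] "on" : N
      [1,2] "some" : (PP/(PP\S))\N
    [2,4] PP\S   <
      [2,3] "map" : NP
      [3,4] "the" : (PP\S)\NP
  [4,8] S\PP   <
    [4,7] NP\N   <
      [4,6] NP   >
        [4,5] NP/(NP\S)   >T
          [4,5] "which" : S
        [5,6] "slowly" : NP\S
      [6,7] "idea" : (NP\N)\NP
    [7,8] "in" : (S\PP)\(NP\N)

[0,1] N  lex  "on"
[1,2] (PP/(PP\S))\N  lex  "some"
[0,2] PP/(PP\S)  <  k=1
[2,3] NP  lex  "map"
[3,4] (PP\S)\NP  lex  "the"
[2,4] PP\S  <  k=3
[0,4] PP  >  k=2
[4,5] S  lex  "which"
[4,5] NP/(NP\S)  >T
[5,6] NP\S  lex  "slowly"
[4,6] NP  >  k=5
[6,7] (NP\N)\NP  lex  "idea"
[4,7] NP\N  <  k=6
[7,8] (S\PP)\(NP\N)  lex  "in"
[4,8] S\PP  <  k=7
[0,8] S  <  k=4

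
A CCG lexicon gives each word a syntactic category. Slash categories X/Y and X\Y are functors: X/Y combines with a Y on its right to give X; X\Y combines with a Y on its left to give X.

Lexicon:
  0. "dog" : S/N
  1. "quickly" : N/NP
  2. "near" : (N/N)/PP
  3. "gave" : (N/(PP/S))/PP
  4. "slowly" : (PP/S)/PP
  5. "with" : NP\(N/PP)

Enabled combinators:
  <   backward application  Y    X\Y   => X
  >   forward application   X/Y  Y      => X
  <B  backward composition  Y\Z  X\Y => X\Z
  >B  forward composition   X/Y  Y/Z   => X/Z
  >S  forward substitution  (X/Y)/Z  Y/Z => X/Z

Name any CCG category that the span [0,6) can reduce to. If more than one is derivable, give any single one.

[0,6] S   >
  [0,1] "dog" : S/N
  [1,6] N   >
    [1,2] "quickly" : N/NP
    [2,6] NP   <
      [2,5] N/PP   >S
        [2,3] "near" : (N/N)/PP
        [3,5] N/PP   >S
          [3,4] "gave" : (N/(PP/S))/PP
          [4,5] "slowly" : (PP/S)/PP
      [5,6] "with" : NP\(N/PP)

S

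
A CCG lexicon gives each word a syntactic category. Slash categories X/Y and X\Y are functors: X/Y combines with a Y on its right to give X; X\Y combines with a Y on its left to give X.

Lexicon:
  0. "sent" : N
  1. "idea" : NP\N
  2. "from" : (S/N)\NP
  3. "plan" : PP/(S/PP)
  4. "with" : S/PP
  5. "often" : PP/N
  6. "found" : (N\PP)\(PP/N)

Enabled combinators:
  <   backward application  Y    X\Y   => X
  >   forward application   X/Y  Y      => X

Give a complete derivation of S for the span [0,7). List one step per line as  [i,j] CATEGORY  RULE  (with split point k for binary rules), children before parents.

[0,7] S   >
  [0,3] S/N   <
    [0,2] NP   <
      [0,1] "sent" : N
      [1,2] "idea" : NP\N
    [2,3] "from" : (S/N)\NP
  [3,7] N   <
    [3,5] PP   >
      [3,4] "plan" : PP/(S/PP)
      [4,5] "with" : S/PP
    [5,7] N\PP   <
      [5,6] "often" : PP/N
      [6,7] "found" : (N\PP)\(PP/N)

[0,1] N  lex  "sent"
[1,2] NP\N  lex  "idea"
[0,2] NP  <  k=1
[2,3] (S/N)\NP  lex  "from"
[0,3] S/N  <  k=2
[3,4] PP/(S/PP)  lex  "plan"
[4,5] S/PP  lex  "with"
[3,5] PP  >  k=4
[5,6] PP/N  lex  "often"
[6,7] (N\PP)\(PP/N)  lex  "found"
[5,7] N\PP  <  k=6
[3,7] N  <  k=5
[0,7] S  >  k=3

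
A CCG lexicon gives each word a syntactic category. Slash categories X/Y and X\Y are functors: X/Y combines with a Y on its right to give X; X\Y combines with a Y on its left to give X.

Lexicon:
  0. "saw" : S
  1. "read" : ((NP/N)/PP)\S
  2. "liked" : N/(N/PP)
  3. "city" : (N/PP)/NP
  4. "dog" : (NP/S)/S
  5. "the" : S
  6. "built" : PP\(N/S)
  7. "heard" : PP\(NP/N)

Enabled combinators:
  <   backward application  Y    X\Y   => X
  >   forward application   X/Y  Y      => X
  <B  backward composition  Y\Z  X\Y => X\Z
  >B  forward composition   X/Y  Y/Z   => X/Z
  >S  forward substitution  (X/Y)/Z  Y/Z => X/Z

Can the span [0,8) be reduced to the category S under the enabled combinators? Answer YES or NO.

S ((NP/N)/PP)\S N/(N/PP) (N/PP)/NP (NP/S)/S S PP\(N/S) PP\(NP/N)
CKY chart[0,8] = {PP}; S ∉ chart

NO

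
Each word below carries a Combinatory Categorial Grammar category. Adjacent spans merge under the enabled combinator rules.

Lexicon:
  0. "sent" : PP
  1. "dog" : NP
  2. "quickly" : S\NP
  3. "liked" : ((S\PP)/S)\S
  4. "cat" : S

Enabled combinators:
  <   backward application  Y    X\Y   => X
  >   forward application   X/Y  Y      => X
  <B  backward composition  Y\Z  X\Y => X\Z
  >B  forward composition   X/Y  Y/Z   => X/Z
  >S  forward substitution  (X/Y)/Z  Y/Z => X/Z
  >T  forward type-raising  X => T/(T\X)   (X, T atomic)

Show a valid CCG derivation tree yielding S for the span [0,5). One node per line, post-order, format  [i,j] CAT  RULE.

[0,1] PP  lex  "sent"
[0,1] S/(S\PP)  >T
[1,2] NP  lex  "dog"
[2,3] S\NP  lex  "quickly"
[1,3] S  <  k=2
[3,4] ((S\PP)/S)\S  lex  "liked"
[1,4] (S\PP)/S  <  k=3
[4,5] S  lex  "cat"
[1,5] S\PP  >  k=4
[0,5] S  >  k=1

[0,5] S   >
  [0,1] S/(S\PP)   >T
    [0,1] "sent" : PP
  [1,5] S\PP   >
    [1,4] (S\PP)/S   <
      [1,3] S   <
        [1,2] "dog" : NP
        [2,3] "quickly" : S\NP
      [3,4] "liked" : ((S\PP)/S)\S
    [4,5] "cat" : S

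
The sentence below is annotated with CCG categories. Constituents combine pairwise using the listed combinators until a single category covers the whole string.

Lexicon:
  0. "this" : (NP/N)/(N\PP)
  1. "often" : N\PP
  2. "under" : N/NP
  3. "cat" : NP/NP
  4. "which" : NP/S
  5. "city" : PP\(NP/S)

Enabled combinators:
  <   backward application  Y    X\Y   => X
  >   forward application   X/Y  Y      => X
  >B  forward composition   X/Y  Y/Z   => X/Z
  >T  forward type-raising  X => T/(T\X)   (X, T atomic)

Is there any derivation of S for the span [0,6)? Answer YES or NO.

NO

(NP/N)/(N\PP) N\PP N/NP NP/NP NP/S PP\(NP/S)
CKY chart[0,6] = {N/(N\PP), NP/(NP\PP), PP, PP/(PP\PP), S/(S\PP)}; S ∉ chart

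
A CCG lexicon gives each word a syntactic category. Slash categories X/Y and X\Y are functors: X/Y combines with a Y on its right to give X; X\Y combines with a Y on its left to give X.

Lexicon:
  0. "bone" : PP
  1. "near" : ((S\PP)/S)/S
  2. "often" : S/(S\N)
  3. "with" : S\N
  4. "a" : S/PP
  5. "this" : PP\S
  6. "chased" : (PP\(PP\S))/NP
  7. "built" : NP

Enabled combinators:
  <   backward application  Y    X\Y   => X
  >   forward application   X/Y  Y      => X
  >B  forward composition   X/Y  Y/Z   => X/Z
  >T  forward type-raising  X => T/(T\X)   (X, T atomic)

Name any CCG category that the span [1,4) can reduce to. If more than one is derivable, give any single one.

(S\PP)/S

[0,8] S   <
  [0,1] "bone" : PP
  [1,8] S\PP   >
    [1,4] (S\PP)/S   >
      [1,2] "near" : ((S\PP)/S)/S
      [2,4] S   >
        [2,3] "often" : S/(S\N)
        [3,4] "with" : S\N
    [4,8] S   >
      [4,5] "a" : S/PP
      [5,8] PP   <
        [5,6] "this" : PP\S
        [6,8] PP\(PP\S)   >
          [6,7] "chased" : (PP\(PP\S))/NP
          [7,8] "built" : NP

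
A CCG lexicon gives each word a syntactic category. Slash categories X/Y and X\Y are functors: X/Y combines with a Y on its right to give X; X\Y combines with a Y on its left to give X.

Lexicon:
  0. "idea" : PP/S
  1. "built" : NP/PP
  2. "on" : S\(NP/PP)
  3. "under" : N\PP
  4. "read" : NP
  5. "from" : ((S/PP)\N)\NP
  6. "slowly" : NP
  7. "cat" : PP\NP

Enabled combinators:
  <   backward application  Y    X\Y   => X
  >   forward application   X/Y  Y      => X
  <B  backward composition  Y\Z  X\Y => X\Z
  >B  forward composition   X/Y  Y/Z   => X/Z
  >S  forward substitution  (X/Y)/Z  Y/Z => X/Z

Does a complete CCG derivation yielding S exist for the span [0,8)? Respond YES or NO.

YES

[0,8] S   >
  [0,6] S/PP   <
    [0,4] N   <
      [0,3] PP   >
        [0,1] "idea" : PP/S
        [1,3] S   <
          [1,2] "built" : NP/PP
          [2,3] "on" : S\(NP/PP)
      [3,4] "under" : N\PP
    [4,6] (S/PP)\N   <
      [4,5] "read" : NP
      [5,6] "from" : ((S/PP)\N)\NP
  [6,8] PP   <
    [6,7] "slowly" : NP
    [7,8] "cat" : PP\NP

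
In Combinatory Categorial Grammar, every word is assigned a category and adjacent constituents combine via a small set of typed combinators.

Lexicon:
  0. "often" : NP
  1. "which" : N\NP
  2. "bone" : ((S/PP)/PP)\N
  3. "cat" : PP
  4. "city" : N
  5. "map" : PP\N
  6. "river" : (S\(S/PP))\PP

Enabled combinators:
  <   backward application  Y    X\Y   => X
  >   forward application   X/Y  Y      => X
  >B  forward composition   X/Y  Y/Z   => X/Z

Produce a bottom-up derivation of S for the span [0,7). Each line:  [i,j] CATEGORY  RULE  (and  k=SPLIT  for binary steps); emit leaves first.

[0,1] NP  lex  "often"
[1,2] N\NP  lex  "which"
[0,2] N  <  k=1
[2,3] ((S/PP)/PP)\N  lex  "bone"
[0,3] (S/PP)/PP  <  k=2
[3,4] PP  lex  "cat"
[0,4] S/PP  >  k=3
[4,5] N  lex  "city"
[5,6] PP\N  lex  "map"
[4,6] PP  <  k=5
[6,7] (S\(S/PP))\PP  lex  "river"
[4,7] S\(S/PP)  <  k=6
[0,7] S  <  k=4

[0,7] S   <
  [0,4] S/PP   >
    [0,3] (S/PP)/PP   <
      [0,2] N   <
        [0,1] "often" : NP
        [1,2] "which" : N\NP
      [2,3] "bone" : ((S/PP)/PP)\N
    [3,4] "cat" : PP
  [4,7] S\(S/PP)   <
    [4,6] PP   <
      [4,5] "city" : N
      [5,6] "map" : PP\N
    [6,7] "river" : (S\(S/PP))\PP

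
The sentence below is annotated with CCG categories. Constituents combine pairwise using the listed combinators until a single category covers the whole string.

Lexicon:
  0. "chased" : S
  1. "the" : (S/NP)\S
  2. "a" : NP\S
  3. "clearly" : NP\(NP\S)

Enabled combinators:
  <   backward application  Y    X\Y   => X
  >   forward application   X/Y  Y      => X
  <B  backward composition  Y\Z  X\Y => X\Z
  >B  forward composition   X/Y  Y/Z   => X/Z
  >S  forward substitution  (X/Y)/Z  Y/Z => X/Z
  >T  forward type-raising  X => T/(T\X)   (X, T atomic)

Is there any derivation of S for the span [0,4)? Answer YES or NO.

[0,4] S   >
  [0,2] S/NP   <
    [0,1] "chased" : S
    [1,2] "the" : (S/NP)\S
  [2,4] NP   <
    [2,3] "a" : NP\S
    [3,4] "clearly" : NP\(NP\S)

YES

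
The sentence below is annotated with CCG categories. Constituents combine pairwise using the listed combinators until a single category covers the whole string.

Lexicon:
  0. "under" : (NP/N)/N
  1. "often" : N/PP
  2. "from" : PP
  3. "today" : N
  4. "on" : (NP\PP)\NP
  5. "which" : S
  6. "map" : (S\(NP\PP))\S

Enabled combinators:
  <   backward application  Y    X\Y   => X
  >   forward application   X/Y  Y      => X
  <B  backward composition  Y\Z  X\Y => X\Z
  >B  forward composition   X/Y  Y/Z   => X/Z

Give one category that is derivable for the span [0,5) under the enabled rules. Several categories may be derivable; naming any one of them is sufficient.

NP\PP

[0,7] S   <
  [0,5] NP\PP   <
    [0,4] NP   >
      [0,3] NP/N   >
        [0,1] "under" : (NP/N)/N
        [1,3] N   >
          [1,2] "often" : N/PP
          [2,3] "from" : PP
      [3,4] "today" : N
    [4,5] "on" : (NP\PP)\NP
  [5,7] S\(NP\PP)   <
    [5,6] "which" : S
    [6,7] "map" : (S\(NP\PP))\S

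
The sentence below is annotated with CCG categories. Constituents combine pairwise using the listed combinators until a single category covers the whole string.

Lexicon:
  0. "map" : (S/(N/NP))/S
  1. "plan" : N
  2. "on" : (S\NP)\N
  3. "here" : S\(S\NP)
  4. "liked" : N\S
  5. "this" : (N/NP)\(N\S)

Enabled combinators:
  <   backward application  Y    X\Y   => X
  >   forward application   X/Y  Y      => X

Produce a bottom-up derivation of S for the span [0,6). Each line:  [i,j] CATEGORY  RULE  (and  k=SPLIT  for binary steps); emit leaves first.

[0,6] S   >
  [0,4] S/(N/NP)   >
    [0,1] "map" : (S/(N/NP))/S
    [1,4] S   <
      [1,3] S\NP   <
        [1,2] "plan" : N
        [2,3] "on" : (S\NP)\N
      [3,4] "here" : S\(S\NP)
  [4,6] N/NP   <
    [4,5] "liked" : N\S
    [5,6] "this" : (N/NP)\(N\S)

[0,1] (S/(N/NP))/S  lex  "map"
[1,2] N  lex  "plan"
[2,3] (S\NP)\N  lex  "on"
[1,3] S\NP  <  k=2
[3,4] S\(S\NP)  lex  "here"
[1,4] S  <  k=3
[0,4] S/(N/NP)  >  k=1
[4,5] N\S  lex  "liked"
[5,6] (N/NP)\(N\S)  lex  "this"
[4,6] N/NP  <  k=5
[0,6] S  >  k=4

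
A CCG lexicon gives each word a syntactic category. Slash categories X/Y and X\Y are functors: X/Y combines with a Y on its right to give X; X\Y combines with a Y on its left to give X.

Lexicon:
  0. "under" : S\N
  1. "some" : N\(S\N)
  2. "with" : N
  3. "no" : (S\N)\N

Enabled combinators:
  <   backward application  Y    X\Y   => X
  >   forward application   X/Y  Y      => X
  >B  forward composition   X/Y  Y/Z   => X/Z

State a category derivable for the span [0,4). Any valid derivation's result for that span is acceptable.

[0,4] S   <
  [0,2] N   <
    [0,1] "under" : S\N
    [1,2] "some" : N\(S\N)
  [2,4] S\N   <
    [2,3] "with" : N
    [3,4] "no" : (S\N)\N

S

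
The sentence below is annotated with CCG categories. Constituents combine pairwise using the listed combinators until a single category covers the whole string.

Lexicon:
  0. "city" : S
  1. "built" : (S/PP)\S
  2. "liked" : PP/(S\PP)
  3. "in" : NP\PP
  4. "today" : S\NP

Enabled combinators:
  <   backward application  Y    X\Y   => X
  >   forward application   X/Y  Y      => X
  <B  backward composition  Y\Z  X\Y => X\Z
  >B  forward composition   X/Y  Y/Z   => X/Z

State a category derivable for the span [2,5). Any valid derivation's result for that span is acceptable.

[0,5] S   >
  [0,2] S/PP   <
    [0,1] "city" : S
    [1,2] "built" : (S/PP)\S
  [2,5] PP   >
    [2,3] "liked" : PP/(S\PP)
    [3,5] S\PP   <B
      [3,4] "in" : NP\PP
      [4,5] "today" : S\NP

PP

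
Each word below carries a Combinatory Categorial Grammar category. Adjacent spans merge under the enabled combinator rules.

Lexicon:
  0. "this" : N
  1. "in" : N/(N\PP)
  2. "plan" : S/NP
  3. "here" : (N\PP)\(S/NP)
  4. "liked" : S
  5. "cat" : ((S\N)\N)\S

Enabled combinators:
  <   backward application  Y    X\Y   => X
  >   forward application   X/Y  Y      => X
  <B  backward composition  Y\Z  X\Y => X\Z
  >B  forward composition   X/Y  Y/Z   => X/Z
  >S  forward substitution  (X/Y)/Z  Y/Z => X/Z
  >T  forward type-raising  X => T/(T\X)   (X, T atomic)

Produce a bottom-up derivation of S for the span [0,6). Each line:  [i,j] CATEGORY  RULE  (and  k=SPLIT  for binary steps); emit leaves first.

[0,1] N  lex  "this"
[1,2] N/(N\PP)  lex  "in"
[2,3] S/NP  lex  "plan"
[3,4] (N\PP)\(S/NP)  lex  "here"
[2,4] N\PP  <  k=3
[1,4] N  >  k=2
[4,5] S  lex  "liked"
[5,6] ((S\N)\N)\S  lex  "cat"
[4,6] (S\N)\N  <  k=5
[1,6] S\N  <  k=4
[0,6] S  <  k=1

[0,6] S   <
  [0,1] "this" : N
  [1,6] S\N   <
    [1,4] N   >
      [1,2] "in" : N/(N\PP)
      [2,4] N\PP   <
        [2,3] "plan" : S/NP
        [3,4] "here" : (N\PP)\(S/NP)
    [4,6] (S\N)\N   <
      [4,5] "liked" : S
      [5,6] "cat" : ((S\N)\N)\S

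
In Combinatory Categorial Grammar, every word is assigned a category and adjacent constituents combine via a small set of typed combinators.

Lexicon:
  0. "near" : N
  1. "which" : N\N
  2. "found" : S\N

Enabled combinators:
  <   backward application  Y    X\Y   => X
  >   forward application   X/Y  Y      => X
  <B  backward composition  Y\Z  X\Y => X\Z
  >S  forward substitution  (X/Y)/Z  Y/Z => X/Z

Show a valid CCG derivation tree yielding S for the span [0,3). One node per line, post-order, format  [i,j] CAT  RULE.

[0,1] N  lex  "near"
[1,2] N\N  lex  "which"
[2,3] S\N  lex  "found"
[1,3] S\N  <B  k=2
[0,3] S  <  k=1

[0,3] S   <
  [0,1] "near" : N
  [1,3] S\N   <B
    [1,2] "which" : N\N
    [2,3] "found" : S\N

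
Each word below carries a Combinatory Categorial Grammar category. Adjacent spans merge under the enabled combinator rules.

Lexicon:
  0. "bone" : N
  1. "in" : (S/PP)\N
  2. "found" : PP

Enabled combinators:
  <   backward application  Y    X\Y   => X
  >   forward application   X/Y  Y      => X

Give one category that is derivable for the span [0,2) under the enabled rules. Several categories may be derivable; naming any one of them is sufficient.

S/PP

[0,3] S   >
  [0,2] S/PP   <
    [0,1] "bone" : N
    [1,2] "in" : (S/PP)\N
  [2,3] "found" : PP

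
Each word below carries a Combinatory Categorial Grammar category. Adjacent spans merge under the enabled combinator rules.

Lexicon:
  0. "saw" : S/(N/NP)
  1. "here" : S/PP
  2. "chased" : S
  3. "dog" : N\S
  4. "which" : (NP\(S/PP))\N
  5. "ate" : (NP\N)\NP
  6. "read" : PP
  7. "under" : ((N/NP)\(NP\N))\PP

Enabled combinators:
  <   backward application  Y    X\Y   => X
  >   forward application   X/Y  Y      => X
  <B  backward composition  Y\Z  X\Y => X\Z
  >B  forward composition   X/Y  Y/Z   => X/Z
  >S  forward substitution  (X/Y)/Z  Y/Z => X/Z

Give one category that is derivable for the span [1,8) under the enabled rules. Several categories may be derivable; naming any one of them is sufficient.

N/NP

[0,8] S   >
  [0,1] "saw" : S/(N/NP)
  [1,8] N/NP   <
    [1,6] NP\N   <
      [1,5] NP   <
        [1,2] "here" : S/PP
        [2,5] NP\(S/PP)   <
          [2,4] N   <
            [2,3] "chased" : S
            [3,4] "dog" : N\S
          [4,5] "which" : (NP\(S/PP))\N
      [5,6] "ate" : (NP\N)\NP
    [6,8] (N/NP)\(NP\N)   <
      [6,7] "read" : PP
      [7,8] "under" : ((N/NP)\(NP\N))\PP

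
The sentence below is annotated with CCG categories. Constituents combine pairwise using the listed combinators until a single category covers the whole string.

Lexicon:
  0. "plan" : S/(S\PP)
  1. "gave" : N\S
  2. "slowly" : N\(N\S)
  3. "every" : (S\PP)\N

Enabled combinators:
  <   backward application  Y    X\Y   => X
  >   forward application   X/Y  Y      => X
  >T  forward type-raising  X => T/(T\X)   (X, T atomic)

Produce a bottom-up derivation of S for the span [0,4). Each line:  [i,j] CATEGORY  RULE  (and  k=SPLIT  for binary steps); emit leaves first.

[0,4] S   >
  [0,1] "plan" : S/(S\PP)
  [1,4] S\PP   <
    [1,3] N   <
      [1,2] "gave" : N\S
      [2,3] "slowly" : N\(N\S)
    [3,4] "every" : (S\PP)\N

[0,1] S/(S\PP)  lex  "plan"
[1,2] N\S  lex  "gave"
[2,3] N\(N\S)  lex  "slowly"
[1,3] N  <  k=2
[3,4] (S\PP)\N  lex  "every"
[1,4] S\PP  <  k=3
[0,4] S  >  k=1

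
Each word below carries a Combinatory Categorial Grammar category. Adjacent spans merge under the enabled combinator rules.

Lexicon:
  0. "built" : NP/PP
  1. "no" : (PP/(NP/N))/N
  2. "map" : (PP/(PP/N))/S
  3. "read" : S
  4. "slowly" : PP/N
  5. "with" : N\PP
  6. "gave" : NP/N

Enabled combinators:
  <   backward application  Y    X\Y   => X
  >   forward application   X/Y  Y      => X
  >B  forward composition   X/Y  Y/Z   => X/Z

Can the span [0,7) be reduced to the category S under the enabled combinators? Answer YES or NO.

NP/PP (PP/(NP/N))/N (PP/(PP/N))/S S PP/N N\PP NP/N
CKY chart[0,7] = {NP}; S ∉ chart

NO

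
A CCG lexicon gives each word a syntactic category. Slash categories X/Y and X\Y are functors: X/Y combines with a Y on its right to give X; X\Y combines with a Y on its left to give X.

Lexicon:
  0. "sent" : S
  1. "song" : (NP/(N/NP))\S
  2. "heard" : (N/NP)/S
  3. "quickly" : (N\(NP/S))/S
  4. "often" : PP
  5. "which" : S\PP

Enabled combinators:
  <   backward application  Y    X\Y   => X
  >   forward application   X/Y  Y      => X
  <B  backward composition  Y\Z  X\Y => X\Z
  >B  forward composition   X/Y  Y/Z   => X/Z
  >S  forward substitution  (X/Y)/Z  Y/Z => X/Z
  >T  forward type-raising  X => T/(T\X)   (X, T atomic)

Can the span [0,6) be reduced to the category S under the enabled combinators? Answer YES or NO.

S (NP/(N/NP))\S (N/NP)/S (N\(NP/S))/S PP S\PP
CKY chart[0,6] = {N, N/(N\N), NP/(NP\N), PP/(PP\N), S/(S\N)}; S ∉ chart

NO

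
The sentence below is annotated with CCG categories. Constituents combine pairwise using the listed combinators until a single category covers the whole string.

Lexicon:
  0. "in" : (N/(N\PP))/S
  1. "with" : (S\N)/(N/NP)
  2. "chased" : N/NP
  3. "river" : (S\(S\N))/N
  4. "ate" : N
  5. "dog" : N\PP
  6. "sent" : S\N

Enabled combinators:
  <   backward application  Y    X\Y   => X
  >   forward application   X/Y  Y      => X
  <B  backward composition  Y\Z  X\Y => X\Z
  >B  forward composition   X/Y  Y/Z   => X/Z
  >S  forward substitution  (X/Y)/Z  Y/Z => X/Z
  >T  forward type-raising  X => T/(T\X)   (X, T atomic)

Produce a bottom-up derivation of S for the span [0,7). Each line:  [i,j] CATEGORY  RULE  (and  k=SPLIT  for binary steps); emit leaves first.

[0,7] S   <
  [0,6] N   >
    [0,5] N/(N\PP)   >
      [0,1] "in" : (N/(N\PP))/S
      [1,5] S   <
        [1,3] S\N   >
          [1,2] "with" : (S\N)/(N/NP)
          [2,3] "chased" : N/NP
        [3,5] S\(S\N)   >
          [3,4] "river" : (S\(S\N))/N
          [4,5] "ate" : N
    [5,6] "dog" : N\PP
  [6,7] "sent" : S\N

[0,1] (N/(N\PP))/S  lex  "in"
[1,2] (S\N)/(N/NP)  lex  "with"
[2,3] N/NP  lex  "chased"
[1,3] S\N  >  k=2
[3,4] (S\(S\N))/N  lex  "river"
[4,5] N  lex  "ate"
[3,5] S\(S\N)  >  k=4
[1,5] S  <  k=3
[0,5] N/(N\PP)  >  k=1
[5,6] N\PP  lex  "dog"
[0,6] N  >  k=5
[6,7] S\N  lex  "sent"
[0,7] S  <  k=6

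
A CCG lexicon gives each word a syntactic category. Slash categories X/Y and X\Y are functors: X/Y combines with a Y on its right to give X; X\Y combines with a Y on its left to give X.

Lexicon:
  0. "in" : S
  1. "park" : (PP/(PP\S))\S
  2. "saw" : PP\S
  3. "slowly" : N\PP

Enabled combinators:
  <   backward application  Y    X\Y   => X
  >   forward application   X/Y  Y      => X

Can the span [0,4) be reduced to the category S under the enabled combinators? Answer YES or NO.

S (PP/(PP\S))\S PP\S N\PP
CKY chart[0,4] = {N}; S ∉ chart

NO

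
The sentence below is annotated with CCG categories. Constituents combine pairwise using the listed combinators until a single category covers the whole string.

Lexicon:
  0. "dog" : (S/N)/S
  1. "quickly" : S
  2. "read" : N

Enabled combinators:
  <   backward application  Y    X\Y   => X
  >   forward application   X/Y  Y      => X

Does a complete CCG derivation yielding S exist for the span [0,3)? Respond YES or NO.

[0,3] S   >
  [0,2] S/N   >
    [0,1] "dog" : (S/N)/S
    [1,2] "quickly" : S
  [2,3] "read" : N

YES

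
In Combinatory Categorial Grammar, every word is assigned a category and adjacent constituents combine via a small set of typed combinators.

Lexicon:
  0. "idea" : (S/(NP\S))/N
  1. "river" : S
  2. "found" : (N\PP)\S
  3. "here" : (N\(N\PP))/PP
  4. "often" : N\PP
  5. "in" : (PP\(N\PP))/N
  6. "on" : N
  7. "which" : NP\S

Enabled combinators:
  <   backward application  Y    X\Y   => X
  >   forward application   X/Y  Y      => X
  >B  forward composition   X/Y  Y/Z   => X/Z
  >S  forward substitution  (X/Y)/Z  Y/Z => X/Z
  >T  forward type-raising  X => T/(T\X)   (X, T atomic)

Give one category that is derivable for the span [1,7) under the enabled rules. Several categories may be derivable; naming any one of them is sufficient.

[0,8] S   >
  [0,7] S/(NP\S)   >
    [0,1] "idea" : (S/(NP\S))/N
    [1,7] N   <
      [1,3] N\PP   <
        [1,2] "river" : S
        [2,3] "found" : (N\PP)\S
      [3,7] N\(N\PP)   >
        [3,4] "here" : (N\(N\PP))/PP
        [4,7] PP   <
          [4,5] "often" : N\PP
          [5,7] PP\(N\PP)   >
            [5,6] "in" : (PP\(N\PP))/N
            [6,7] "on" : N
  [7,8] "which" : NP\S

N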